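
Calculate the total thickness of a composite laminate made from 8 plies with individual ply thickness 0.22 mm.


h = n * t_ply = 8 * 0.22 = 1.76 mm

1.76 mm


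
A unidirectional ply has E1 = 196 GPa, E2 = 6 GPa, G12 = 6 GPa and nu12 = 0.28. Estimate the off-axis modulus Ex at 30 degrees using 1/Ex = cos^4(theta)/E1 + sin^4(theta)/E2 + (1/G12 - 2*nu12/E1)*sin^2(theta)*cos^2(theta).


cos^4(30) = 0.5625, sin^4(30) = 0.0625, sin^2(30)*cos^2(30) = 0.1875
1/G12 - 2*nu12/E1 = 1/6 - 2*0.28/196 = 0.16381 GPa^-1
1/Ex = 0.5625/196 + 0.0625/6 + 0.16381*0.1875 = 0.0440009 GPa^-1
Ex = 22.73 GPa

22.73 GPa


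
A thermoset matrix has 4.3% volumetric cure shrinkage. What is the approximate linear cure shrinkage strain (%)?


Linear shrinkage ≈ vol_shrink/3 = 4.3/3 = 1.433%

1.433%


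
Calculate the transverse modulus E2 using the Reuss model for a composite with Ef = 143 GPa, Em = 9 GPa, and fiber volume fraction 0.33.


1/E2 = Vf/Ef + (1-Vf)/Em = 0.33/143 + 0.67/9
E2 = 13.03 GPa

13.03 GPa


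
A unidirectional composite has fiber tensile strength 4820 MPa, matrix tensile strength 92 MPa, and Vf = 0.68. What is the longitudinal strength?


sigma_1 = sigma_f*Vf + sigma_m*(1-Vf) = 4820*0.68 + 92*0.32 = 3307.0 MPa

3307.0 MPa


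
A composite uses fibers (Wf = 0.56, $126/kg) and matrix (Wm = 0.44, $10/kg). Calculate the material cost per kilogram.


Cost = cost_f*Wf + cost_m*Wm = 126*0.56 + 10*0.44 = $74.96/kg

$74.96/kg


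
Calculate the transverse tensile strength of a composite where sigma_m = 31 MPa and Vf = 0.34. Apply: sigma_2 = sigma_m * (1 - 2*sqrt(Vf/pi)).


factor = 1 - 2*sqrt(0.34/pi) = 0.342
sigma_2 = 31 * 0.342 = 10.6 MPa

10.6 MPa


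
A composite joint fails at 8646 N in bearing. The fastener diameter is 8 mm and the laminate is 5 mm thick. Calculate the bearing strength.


sigma_br = F/(d*h) = 8646/(8*5) = 216.2 MPa

216.2 MPa


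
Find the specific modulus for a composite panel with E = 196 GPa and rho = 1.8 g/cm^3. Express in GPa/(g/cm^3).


Specific stiffness = E/rho = 196/1.8 = 108.9 GPa/(g/cm^3)

108.9 GPa/(g/cm^3)


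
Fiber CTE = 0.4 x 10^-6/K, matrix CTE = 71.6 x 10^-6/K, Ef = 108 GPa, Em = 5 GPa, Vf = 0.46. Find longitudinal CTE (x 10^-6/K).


E1 = Ef*Vf + Em*(1-Vf) = 52.38
alpha_1 = (alpha_f*Ef*Vf + alpha_m*Em*(1-Vf))/E1 = 4.07 x 10^-6/K

4.07 x 10^-6/K


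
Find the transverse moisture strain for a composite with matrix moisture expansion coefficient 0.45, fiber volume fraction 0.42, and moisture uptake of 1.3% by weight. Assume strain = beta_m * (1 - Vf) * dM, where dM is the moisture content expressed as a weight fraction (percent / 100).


dM = 1.3/100 = 0.013
strain = beta_m * (1-Vf) * dM = 0.45 * 0.58 * 0.013 = 0.003393

0.003393


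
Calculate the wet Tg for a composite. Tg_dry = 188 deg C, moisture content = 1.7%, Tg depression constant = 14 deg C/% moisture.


Tg_wet = Tg_dry - k*moisture = 188 - 14*1.7 = 164.2 deg C

164.2 deg C


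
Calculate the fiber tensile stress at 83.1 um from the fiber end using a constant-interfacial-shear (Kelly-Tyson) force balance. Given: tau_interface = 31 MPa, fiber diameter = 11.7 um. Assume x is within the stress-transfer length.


Force balance: sigma_f * (pi*d^2/4) = tau * (pi*d) * x  ->  sigma_f = 4 * tau * x / d
sigma_f = 4 * 31 * 83.1 / 11.7 = 880.7 MPa

880.7 MPa


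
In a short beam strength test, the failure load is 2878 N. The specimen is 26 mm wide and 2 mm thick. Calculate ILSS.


ILSS = 3F/(4bh) = 3*2878/(4*26*2) = 41.51 MPa

41.51 MPa


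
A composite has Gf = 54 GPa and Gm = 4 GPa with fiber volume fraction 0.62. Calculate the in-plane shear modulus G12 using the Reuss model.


1/G12 = Vf/Gf + (1-Vf)/Gm = 0.62/54 + 0.38/4
G12 = 9.39 GPa

9.39 GPa


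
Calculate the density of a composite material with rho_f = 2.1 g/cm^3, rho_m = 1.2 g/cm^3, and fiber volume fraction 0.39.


rho_c = rho_f*Vf + rho_m*(1-Vf) = 2.1*0.39 + 1.2*0.61 = 1.551 g/cm^3

1.551 g/cm^3


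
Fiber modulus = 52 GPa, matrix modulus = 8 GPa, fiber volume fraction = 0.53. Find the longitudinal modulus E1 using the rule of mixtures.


E1 = Ef*Vf + Em*(1-Vf) = 52*0.53 + 8*0.47 = 31.32 GPa

31.32 GPa


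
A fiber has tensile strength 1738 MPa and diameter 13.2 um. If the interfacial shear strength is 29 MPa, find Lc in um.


Lc = sigma_f * d / (2 * tau_i) = 1738 * 13.2 / (2 * 29) = 395.5 um

395.5 um


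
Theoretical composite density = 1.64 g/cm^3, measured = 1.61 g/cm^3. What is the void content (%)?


Void% = (rho_theo - rho_actual)/rho_theo * 100 = (1.64 - 1.61)/1.64 * 100 = 1.83%

1.83%


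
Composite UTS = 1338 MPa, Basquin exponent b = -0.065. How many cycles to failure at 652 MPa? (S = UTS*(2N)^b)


N = 0.5 * (S/UTS)^(1/b) = 0.5 * (652/1338)^(1/-0.065) = 31781.7618 cycles

31781.7618 cycles


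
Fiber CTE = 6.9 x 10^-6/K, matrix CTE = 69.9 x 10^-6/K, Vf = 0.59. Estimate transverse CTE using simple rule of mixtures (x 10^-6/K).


alpha_2 = alpha_f*Vf + alpha_m*(1-Vf) = 6.9*0.59 + 69.9*0.41 = 32.7 x 10^-6/K

32.7 x 10^-6/K


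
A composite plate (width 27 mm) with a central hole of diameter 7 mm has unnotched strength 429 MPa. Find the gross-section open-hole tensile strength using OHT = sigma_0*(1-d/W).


OHT = sigma_0*(1-d/W) = 429*(1-7/27) = 317.8 MPa

317.8 MPa


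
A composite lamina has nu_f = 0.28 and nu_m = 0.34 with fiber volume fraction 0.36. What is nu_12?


nu_12 = nu_f*Vf + nu_m*(1-Vf) = 0.28*0.36 + 0.34*0.64 = 0.3184

0.3184


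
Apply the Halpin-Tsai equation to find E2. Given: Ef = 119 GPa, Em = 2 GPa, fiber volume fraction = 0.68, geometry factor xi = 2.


eta = (Ef/Em - 1)/(Ef/Em + xi) = (59.5 - 1)/(59.5 + 2) = 0.9512
E2 = Em*(1+xi*eta*Vf)/(1-eta*Vf) = 12.99 GPa

12.99 GPa


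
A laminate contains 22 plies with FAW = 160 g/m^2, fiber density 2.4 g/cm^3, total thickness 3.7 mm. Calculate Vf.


Vf = n * FAW / (rho_f * h * 1000) = 22 * 160 / (2.4 * 3.7 * 1000) = 0.3964

0.3964


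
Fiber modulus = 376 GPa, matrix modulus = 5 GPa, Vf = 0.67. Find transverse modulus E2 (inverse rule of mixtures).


1/E2 = Vf/Ef + (1-Vf)/Em = 0.67/376 + 0.33/5
E2 = 14.75 GPa

14.75 GPa


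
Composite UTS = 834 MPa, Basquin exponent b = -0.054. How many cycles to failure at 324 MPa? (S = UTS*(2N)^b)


N = 0.5 * (S/UTS)^(1/b) = 0.5 * (324/834)^(1/-0.054) = 2.0094e+07 cycles

2.0094e+07 cycles


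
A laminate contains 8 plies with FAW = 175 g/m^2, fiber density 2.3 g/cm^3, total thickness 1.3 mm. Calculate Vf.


Vf = n * FAW / (rho_f * h * 1000) = 8 * 175 / (2.3 * 1.3 * 1000) = 0.4682

0.4682


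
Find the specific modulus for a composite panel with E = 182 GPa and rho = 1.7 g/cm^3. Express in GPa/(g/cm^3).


Specific stiffness = E/rho = 182/1.7 = 107.1 GPa/(g/cm^3)

107.1 GPa/(g/cm^3)


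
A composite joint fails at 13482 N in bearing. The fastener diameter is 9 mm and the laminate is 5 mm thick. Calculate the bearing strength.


sigma_br = F/(d*h) = 13482/(9*5) = 299.6 MPa

299.6 MPa


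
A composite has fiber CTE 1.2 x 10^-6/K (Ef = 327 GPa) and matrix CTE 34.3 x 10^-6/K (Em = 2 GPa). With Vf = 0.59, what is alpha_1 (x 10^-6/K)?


E1 = Ef*Vf + Em*(1-Vf) = 193.75
alpha_1 = (alpha_f*Ef*Vf + alpha_m*Em*(1-Vf))/E1 = 1.34 x 10^-6/K

1.34 x 10^-6/K


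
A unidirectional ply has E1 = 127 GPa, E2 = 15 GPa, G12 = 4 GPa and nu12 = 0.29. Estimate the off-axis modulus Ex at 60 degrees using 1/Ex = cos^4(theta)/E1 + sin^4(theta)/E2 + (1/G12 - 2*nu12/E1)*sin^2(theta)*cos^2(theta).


cos^4(60) = 0.0625, sin^4(60) = 0.5625, sin^2(60)*cos^2(60) = 0.1875
1/G12 - 2*nu12/E1 = 1/4 - 2*0.29/127 = 0.245433 GPa^-1
1/Ex = 0.0625/127 + 0.5625/15 + 0.245433*0.1875 = 0.0840108 GPa^-1
Ex = 11.9 GPa

11.9 GPa


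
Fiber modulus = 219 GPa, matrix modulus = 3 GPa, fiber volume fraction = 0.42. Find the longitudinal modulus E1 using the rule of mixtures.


E1 = Ef*Vf + Em*(1-Vf) = 219*0.42 + 3*0.58 = 93.72 GPa

93.72 GPa


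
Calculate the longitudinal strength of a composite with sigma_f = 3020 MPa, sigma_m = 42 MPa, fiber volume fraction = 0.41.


sigma_1 = sigma_f*Vf + sigma_m*(1-Vf) = 3020*0.41 + 42*0.59 = 1263.0 MPa

1263.0 MPa


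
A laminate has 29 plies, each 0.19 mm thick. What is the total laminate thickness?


h = n * t_ply = 29 * 0.19 = 5.51 mm

5.51 mm


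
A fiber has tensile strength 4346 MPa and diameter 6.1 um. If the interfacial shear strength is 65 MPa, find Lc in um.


Lc = sigma_f * d / (2 * tau_i) = 4346 * 6.1 / (2 * 65) = 203.9 um

203.9 um


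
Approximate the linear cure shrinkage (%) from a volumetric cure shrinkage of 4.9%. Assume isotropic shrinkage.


Linear shrinkage ≈ vol_shrink/3 = 4.9/3 = 1.633%

1.633%


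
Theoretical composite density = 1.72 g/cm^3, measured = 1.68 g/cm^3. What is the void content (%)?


Void% = (rho_theo - rho_actual)/rho_theo * 100 = (1.72 - 1.68)/1.72 * 100 = 2.33%

2.33%


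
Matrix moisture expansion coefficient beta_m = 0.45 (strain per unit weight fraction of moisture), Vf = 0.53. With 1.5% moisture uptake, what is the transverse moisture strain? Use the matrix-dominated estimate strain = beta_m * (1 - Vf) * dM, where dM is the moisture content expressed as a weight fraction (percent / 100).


dM = 1.5/100 = 0.015
strain = beta_m * (1-Vf) * dM = 0.45 * 0.47 * 0.015 = 0.0031725

0.0031725


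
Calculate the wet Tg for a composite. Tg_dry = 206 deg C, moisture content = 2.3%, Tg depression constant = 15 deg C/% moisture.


Tg_wet = Tg_dry - k*moisture = 206 - 15*2.3 = 171.5 deg C

171.5 deg C


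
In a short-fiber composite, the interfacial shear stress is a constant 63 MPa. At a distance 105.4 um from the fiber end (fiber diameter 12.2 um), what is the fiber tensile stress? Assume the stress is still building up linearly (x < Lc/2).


Force balance: sigma_f * (pi*d^2/4) = tau * (pi*d) * x  ->  sigma_f = 4 * tau * x / d
sigma_f = 4 * 63 * 105.4 / 12.2 = 2177.1 MPa

2177.1 MPa


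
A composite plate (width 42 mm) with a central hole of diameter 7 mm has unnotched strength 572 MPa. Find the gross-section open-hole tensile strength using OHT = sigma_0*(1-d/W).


OHT = sigma_0*(1-d/W) = 572*(1-7/42) = 476.7 MPa

476.7 MPa


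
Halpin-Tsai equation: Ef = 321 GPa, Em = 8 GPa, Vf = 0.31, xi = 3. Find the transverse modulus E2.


eta = (Ef/Em - 1)/(Ef/Em + xi) = (40.125 - 1)/(40.125 + 3) = 0.9072
E2 = Em*(1+xi*eta*Vf)/(1-eta*Vf) = 20.52 GPa

20.52 GPa


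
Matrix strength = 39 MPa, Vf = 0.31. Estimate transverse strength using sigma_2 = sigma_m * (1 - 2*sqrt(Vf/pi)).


factor = 1 - 2*sqrt(0.31/pi) = 0.3717
sigma_2 = 39 * 0.3717 = 14.5 MPa

14.5 MPa


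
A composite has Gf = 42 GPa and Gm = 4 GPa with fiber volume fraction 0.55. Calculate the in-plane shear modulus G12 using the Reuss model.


1/G12 = Vf/Gf + (1-Vf)/Gm = 0.55/42 + 0.45/4
G12 = 7.96 GPa

7.96 GPa


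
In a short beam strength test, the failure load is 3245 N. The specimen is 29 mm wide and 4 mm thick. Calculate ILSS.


ILSS = 3F/(4bh) = 3*3245/(4*29*4) = 20.98 MPa

20.98 MPa


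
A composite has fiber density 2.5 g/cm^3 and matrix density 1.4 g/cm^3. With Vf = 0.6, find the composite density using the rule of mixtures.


rho_c = rho_f*Vf + rho_m*(1-Vf) = 2.5*0.6 + 1.4*0.4 = 2.06 g/cm^3

2.06 g/cm^3


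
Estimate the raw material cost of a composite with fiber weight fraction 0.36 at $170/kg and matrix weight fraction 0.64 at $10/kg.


Cost = cost_f*Wf + cost_m*Wm = 170*0.36 + 10*0.64 = $67.6/kg

$67.6/kg


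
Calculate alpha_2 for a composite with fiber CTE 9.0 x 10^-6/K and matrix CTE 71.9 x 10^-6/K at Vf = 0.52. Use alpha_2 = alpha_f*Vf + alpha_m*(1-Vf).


alpha_2 = alpha_f*Vf + alpha_m*(1-Vf) = 9.0*0.52 + 71.9*0.48 = 39.2 x 10^-6/K

39.2 x 10^-6/K


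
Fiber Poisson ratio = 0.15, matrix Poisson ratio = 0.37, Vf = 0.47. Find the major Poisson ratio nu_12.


nu_12 = nu_f*Vf + nu_m*(1-Vf) = 0.15*0.47 + 0.37*0.53 = 0.2666

0.2666


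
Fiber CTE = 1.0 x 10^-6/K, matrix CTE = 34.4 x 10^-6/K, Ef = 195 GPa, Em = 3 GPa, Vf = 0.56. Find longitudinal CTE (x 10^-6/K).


E1 = Ef*Vf + Em*(1-Vf) = 110.52
alpha_1 = (alpha_f*Ef*Vf + alpha_m*Em*(1-Vf))/E1 = 1.4 x 10^-6/K

1.4 x 10^-6/K


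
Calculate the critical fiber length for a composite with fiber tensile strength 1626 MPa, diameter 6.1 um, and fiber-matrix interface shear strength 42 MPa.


Lc = sigma_f * d / (2 * tau_i) = 1626 * 6.1 / (2 * 42) = 118.1 um

118.1 um


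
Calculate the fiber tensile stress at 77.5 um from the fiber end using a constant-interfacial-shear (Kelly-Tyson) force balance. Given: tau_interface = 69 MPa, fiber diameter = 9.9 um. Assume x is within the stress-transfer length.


Force balance: sigma_f * (pi*d^2/4) = tau * (pi*d) * x  ->  sigma_f = 4 * tau * x / d
sigma_f = 4 * 69 * 77.5 / 9.9 = 2160.6 MPa

2160.6 MPa


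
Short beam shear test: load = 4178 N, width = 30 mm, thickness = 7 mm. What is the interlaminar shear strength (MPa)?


ILSS = 3F/(4bh) = 3*4178/(4*30*7) = 14.92 MPa

14.92 MPa


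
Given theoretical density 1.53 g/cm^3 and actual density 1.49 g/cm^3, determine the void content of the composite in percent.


Void% = (rho_theo - rho_actual)/rho_theo * 100 = (1.53 - 1.49)/1.53 * 100 = 2.61%

2.61%


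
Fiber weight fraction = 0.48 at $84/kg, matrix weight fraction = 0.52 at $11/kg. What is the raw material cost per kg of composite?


Cost = cost_f*Wf + cost_m*Wm = 84*0.48 + 11*0.52 = $46.04/kg

$46.04/kg


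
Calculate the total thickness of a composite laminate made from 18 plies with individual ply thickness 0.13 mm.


h = n * t_ply = 18 * 0.13 = 2.34 mm

2.34 mm


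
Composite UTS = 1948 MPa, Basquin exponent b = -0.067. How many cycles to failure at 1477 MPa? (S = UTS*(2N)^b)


N = 0.5 * (S/UTS)^(1/b) = 0.5 * (1477/1948)^(1/-0.067) = 31.1262 cycles

31.1262 cycles


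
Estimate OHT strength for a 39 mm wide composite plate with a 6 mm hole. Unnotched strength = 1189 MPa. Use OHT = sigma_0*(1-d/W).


OHT = sigma_0*(1-d/W) = 1189*(1-6/39) = 1006.1 MPa

1006.1 MPa


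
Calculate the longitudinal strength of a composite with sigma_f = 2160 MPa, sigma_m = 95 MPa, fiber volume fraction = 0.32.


sigma_1 = sigma_f*Vf + sigma_m*(1-Vf) = 2160*0.32 + 95*0.68 = 755.8 MPa

755.8 MPa


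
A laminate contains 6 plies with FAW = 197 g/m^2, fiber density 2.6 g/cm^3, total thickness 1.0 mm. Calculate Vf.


Vf = n * FAW / (rho_f * h * 1000) = 6 * 197 / (2.6 * 1.0 * 1000) = 0.4546

0.4546


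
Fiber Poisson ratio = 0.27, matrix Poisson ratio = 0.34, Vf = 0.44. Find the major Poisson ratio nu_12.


nu_12 = nu_f*Vf + nu_m*(1-Vf) = 0.27*0.44 + 0.34*0.56 = 0.3092

0.3092


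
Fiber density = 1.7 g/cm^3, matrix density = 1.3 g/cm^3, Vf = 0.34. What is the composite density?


rho_c = rho_f*Vf + rho_m*(1-Vf) = 1.7*0.34 + 1.3*0.66 = 1.436 g/cm^3

1.436 g/cm^3


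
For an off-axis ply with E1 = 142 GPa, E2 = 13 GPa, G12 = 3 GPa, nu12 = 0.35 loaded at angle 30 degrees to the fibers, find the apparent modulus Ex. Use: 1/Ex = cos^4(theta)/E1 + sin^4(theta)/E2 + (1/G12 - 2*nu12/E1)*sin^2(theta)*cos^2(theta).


cos^4(30) = 0.5625, sin^4(30) = 0.0625, sin^2(30)*cos^2(30) = 0.1875
1/G12 - 2*nu12/E1 = 1/3 - 2*0.35/142 = 0.328404 GPa^-1
1/Ex = 0.5625/142 + 0.0625/13 + 0.328404*0.1875 = 0.0703447 GPa^-1
Ex = 14.22 GPa

14.22 GPa


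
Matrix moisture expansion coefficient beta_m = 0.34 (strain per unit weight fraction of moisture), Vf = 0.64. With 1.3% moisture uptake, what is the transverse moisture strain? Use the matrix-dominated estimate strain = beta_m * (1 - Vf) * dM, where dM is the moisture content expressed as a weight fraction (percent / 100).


dM = 1.3/100 = 0.013
strain = beta_m * (1-Vf) * dM = 0.34 * 0.36 * 0.013 = 0.0015912

0.0015912


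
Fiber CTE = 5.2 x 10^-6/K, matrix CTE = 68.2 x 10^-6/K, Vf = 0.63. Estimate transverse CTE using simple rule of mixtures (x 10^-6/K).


alpha_2 = alpha_f*Vf + alpha_m*(1-Vf) = 5.2*0.63 + 68.2*0.37 = 28.5 x 10^-6/K

28.5 x 10^-6/K


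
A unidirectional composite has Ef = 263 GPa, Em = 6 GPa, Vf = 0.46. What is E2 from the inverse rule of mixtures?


1/E2 = Vf/Ef + (1-Vf)/Em = 0.46/263 + 0.54/6
E2 = 10.9 GPa

10.9 GPa


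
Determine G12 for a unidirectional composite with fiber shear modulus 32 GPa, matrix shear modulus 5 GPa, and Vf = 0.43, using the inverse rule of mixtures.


1/G12 = Vf/Gf + (1-Vf)/Gm = 0.43/32 + 0.57/5
G12 = 7.85 GPa

7.85 GPa


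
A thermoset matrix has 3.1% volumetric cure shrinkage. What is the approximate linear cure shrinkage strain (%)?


Linear shrinkage ≈ vol_shrink/3 = 3.1/3 = 1.033%

1.033%


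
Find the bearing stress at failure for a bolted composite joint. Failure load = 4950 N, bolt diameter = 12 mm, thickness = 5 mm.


sigma_br = F/(d*h) = 4950/(12*5) = 82.5 MPa

82.5 MPa


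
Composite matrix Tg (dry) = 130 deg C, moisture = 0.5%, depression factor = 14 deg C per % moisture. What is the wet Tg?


Tg_wet = Tg_dry - k*moisture = 130 - 14*0.5 = 123.0 deg C

123.0 deg C


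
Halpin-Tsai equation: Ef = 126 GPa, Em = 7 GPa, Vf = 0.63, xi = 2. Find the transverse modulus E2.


eta = (Ef/Em - 1)/(Ef/Em + xi) = (18.0 - 1)/(18.0 + 2) = 0.85
E2 = Em*(1+xi*eta*Vf)/(1-eta*Vf) = 31.21 GPa

31.21 GPa


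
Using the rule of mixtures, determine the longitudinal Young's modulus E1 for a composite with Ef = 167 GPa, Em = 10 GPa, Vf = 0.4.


E1 = Ef*Vf + Em*(1-Vf) = 167*0.4 + 10*0.6 = 72.8 GPa

72.8 GPa


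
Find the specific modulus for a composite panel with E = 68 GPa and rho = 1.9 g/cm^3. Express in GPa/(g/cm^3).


Specific stiffness = E/rho = 68/1.9 = 35.8 GPa/(g/cm^3)

35.8 GPa/(g/cm^3)


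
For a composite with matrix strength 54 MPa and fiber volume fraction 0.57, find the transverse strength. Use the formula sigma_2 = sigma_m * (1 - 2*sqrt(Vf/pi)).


factor = 1 - 2*sqrt(0.57/pi) = 0.1481
sigma_2 = 54 * 0.1481 = 8.0 MPa

8.0 MPa


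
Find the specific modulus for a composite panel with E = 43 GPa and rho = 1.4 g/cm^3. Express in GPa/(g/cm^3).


Specific stiffness = E/rho = 43/1.4 = 30.7 GPa/(g/cm^3)

30.7 GPa/(g/cm^3)


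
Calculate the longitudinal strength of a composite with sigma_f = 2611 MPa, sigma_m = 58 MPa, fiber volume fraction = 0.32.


sigma_1 = sigma_f*Vf + sigma_m*(1-Vf) = 2611*0.32 + 58*0.68 = 875.0 MPa

875.0 MPa


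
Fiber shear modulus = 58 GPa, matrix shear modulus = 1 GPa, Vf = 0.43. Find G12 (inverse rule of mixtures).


1/G12 = Vf/Gf + (1-Vf)/Gm = 0.43/58 + 0.57/1
G12 = 1.73 GPa

1.73 GPa


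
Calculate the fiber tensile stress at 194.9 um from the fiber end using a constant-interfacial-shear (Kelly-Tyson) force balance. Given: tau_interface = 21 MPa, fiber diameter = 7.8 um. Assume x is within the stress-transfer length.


Force balance: sigma_f * (pi*d^2/4) = tau * (pi*d) * x  ->  sigma_f = 4 * tau * x / d
sigma_f = 4 * 21 * 194.9 / 7.8 = 2098.9 MPa

2098.9 MPa


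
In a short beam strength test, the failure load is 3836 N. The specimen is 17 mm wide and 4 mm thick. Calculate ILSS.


ILSS = 3F/(4bh) = 3*3836/(4*17*4) = 42.31 MPa

42.31 MPa


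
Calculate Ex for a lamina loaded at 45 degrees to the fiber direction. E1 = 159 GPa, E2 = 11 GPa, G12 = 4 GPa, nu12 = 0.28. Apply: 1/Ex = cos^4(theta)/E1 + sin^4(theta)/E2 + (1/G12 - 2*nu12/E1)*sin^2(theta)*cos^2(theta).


cos^4(45) = 0.25, sin^4(45) = 0.25, sin^2(45)*cos^2(45) = 0.25
1/G12 - 2*nu12/E1 = 1/4 - 2*0.28/159 = 0.246478 GPa^-1
1/Ex = 0.25/159 + 0.25/11 + 0.246478*0.25 = 0.0859191 GPa^-1
Ex = 11.64 GPa

11.64 GPa


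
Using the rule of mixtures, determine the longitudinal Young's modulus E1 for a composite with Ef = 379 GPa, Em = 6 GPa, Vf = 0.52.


E1 = Ef*Vf + Em*(1-Vf) = 379*0.52 + 6*0.48 = 199.96 GPa

199.96 GPa


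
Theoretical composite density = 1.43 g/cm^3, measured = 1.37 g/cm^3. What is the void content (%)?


Void% = (rho_theo - rho_actual)/rho_theo * 100 = (1.43 - 1.37)/1.43 * 100 = 4.2%

4.2%


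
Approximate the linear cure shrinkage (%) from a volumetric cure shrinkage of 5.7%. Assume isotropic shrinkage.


Linear shrinkage ≈ vol_shrink/3 = 5.7/3 = 1.9%

1.9%


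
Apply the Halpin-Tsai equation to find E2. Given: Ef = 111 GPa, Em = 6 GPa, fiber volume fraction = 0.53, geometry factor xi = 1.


eta = (Ef/Em - 1)/(Ef/Em + xi) = (18.5 - 1)/(18.5 + 1) = 0.8974
E2 = Em*(1+xi*eta*Vf)/(1-eta*Vf) = 16.89 GPa

16.89 GPa


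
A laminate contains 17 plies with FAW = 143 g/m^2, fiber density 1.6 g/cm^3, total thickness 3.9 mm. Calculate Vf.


Vf = n * FAW / (rho_f * h * 1000) = 17 * 143 / (1.6 * 3.9 * 1000) = 0.3896

0.3896


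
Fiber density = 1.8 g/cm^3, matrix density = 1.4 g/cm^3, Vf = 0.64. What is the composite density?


rho_c = rho_f*Vf + rho_m*(1-Vf) = 1.8*0.64 + 1.4*0.36 = 1.656 g/cm^3

1.656 g/cm^3


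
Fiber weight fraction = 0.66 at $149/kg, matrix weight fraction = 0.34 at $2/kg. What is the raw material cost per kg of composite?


Cost = cost_f*Wf + cost_m*Wm = 149*0.66 + 2*0.34 = $99.02/kg

$99.02/kg


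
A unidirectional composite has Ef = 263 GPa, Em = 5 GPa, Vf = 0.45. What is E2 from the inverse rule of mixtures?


1/E2 = Vf/Ef + (1-Vf)/Em = 0.45/263 + 0.55/5
E2 = 8.95 GPa

8.95 GPa


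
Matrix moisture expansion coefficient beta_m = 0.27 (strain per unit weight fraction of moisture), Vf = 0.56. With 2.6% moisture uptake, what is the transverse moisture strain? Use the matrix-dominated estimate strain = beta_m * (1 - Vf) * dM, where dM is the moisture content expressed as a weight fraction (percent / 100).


dM = 2.6/100 = 0.026
strain = beta_m * (1-Vf) * dM = 0.27 * 0.44 * 0.026 = 0.0030888

0.0030888


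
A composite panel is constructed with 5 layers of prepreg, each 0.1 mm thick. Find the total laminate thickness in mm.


h = n * t_ply = 5 * 0.1 = 0.5 mm

0.5 mm


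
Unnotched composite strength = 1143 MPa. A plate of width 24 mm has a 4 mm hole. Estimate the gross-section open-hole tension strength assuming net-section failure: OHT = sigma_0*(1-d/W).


OHT = sigma_0*(1-d/W) = 1143*(1-4/24) = 952.5 MPa

952.5 MPa


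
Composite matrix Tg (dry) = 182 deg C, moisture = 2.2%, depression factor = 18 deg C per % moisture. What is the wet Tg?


Tg_wet = Tg_dry - k*moisture = 182 - 18*2.2 = 142.4 deg C

142.4 deg C


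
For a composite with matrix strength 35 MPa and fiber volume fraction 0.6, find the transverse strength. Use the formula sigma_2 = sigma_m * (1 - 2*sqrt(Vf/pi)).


factor = 1 - 2*sqrt(0.6/pi) = 0.126
sigma_2 = 35 * 0.126 = 4.41 MPa

4.41 MPa


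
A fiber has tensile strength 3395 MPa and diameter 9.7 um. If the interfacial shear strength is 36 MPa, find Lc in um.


Lc = sigma_f * d / (2 * tau_i) = 3395 * 9.7 / (2 * 36) = 457.4 um

457.4 um


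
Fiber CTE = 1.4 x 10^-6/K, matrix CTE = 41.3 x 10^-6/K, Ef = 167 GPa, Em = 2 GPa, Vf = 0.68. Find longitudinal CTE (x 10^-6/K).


E1 = Ef*Vf + Em*(1-Vf) = 114.2
alpha_1 = (alpha_f*Ef*Vf + alpha_m*Em*(1-Vf))/E1 = 1.62 x 10^-6/K

1.62 x 10^-6/K


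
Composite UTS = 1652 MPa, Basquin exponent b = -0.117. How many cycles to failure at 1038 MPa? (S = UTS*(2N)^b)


N = 0.5 * (S/UTS)^(1/b) = 0.5 * (1038/1652)^(1/-0.117) = 26.5378 cycles

26.5378 cycles


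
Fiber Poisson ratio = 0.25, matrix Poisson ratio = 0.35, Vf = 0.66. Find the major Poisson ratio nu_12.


nu_12 = nu_f*Vf + nu_m*(1-Vf) = 0.25*0.66 + 0.35*0.34 = 0.284

0.284


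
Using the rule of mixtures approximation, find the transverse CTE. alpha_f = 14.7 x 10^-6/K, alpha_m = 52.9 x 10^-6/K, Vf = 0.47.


alpha_2 = alpha_f*Vf + alpha_m*(1-Vf) = 14.7*0.47 + 52.9*0.53 = 34.9 x 10^-6/K

34.9 x 10^-6/K


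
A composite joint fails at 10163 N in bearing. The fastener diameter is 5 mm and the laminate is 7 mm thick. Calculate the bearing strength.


sigma_br = F/(d*h) = 10163/(5*7) = 290.4 MPa

290.4 MPa


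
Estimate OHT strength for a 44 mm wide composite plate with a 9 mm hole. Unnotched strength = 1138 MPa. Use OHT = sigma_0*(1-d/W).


OHT = sigma_0*(1-d/W) = 1138*(1-9/44) = 905.2 MPa

905.2 MPa


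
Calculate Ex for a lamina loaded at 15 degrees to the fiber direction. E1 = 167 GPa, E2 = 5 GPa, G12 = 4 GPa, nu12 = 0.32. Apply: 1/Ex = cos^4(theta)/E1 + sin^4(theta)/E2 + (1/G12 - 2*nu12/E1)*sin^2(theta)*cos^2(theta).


cos^4(15) = 0.870513, sin^4(15) = 0.004487, sin^2(15)*cos^2(15) = 0.0625
1/G12 - 2*nu12/E1 = 1/4 - 2*0.32/167 = 0.246168 GPa^-1
1/Ex = 0.870513/167 + 0.004487/5 + 0.246168*0.0625 = 0.0214956 GPa^-1
Ex = 46.52 GPa

46.52 GPa


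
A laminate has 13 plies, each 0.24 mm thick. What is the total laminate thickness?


h = n * t_ply = 13 * 0.24 = 3.12 mm

3.12 mm


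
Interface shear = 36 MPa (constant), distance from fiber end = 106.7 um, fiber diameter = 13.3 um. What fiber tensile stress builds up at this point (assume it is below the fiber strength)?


Force balance: sigma_f * (pi*d^2/4) = tau * (pi*d) * x  ->  sigma_f = 4 * tau * x / d
sigma_f = 4 * 36 * 106.7 / 13.3 = 1155.2 MPa

1155.2 MPa


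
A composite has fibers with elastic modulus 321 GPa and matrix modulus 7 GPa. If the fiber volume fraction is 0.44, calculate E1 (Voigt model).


E1 = Ef*Vf + Em*(1-Vf) = 321*0.44 + 7*0.56 = 145.16 GPa

145.16 GPa


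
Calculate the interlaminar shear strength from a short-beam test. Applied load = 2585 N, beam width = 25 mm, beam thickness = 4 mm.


ILSS = 3F/(4bh) = 3*2585/(4*25*4) = 19.39 MPa

19.39 MPa


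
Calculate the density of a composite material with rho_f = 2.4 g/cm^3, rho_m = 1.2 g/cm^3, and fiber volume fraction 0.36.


rho_c = rho_f*Vf + rho_m*(1-Vf) = 2.4*0.36 + 1.2*0.64 = 1.632 g/cm^3

1.632 g/cm^3


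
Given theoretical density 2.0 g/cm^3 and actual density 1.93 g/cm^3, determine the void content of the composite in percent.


Void% = (rho_theo - rho_actual)/rho_theo * 100 = (2.0 - 1.93)/2.0 * 100 = 3.5%

3.5%


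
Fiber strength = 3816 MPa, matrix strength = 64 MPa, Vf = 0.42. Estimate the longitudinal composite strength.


sigma_1 = sigma_f*Vf + sigma_m*(1-Vf) = 3816*0.42 + 64*0.58 = 1639.8 MPa

1639.8 MPa


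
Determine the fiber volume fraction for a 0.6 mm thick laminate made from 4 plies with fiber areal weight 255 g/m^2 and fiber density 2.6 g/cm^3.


Vf = n * FAW / (rho_f * h * 1000) = 4 * 255 / (2.6 * 0.6 * 1000) = 0.6538

0.6538


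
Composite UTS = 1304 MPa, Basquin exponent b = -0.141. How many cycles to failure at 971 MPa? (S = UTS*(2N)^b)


N = 0.5 * (S/UTS)^(1/b) = 0.5 * (971/1304)^(1/-0.141) = 4.0475 cycles

4.0475 cycles


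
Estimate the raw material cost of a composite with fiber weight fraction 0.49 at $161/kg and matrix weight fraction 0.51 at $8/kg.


Cost = cost_f*Wf + cost_m*Wm = 161*0.49 + 8*0.51 = $82.97/kg

$82.97/kg


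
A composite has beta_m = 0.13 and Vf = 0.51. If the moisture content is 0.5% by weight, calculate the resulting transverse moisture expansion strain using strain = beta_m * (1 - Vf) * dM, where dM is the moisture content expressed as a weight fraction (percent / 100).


dM = 0.5/100 = 0.005
strain = beta_m * (1-Vf) * dM = 0.13 * 0.49 * 0.005 = 0.0003185

0.0003185


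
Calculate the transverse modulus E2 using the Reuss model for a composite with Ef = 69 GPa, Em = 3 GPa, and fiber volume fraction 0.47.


1/E2 = Vf/Ef + (1-Vf)/Em = 0.47/69 + 0.53/3
E2 = 5.45 GPa

5.45 GPa


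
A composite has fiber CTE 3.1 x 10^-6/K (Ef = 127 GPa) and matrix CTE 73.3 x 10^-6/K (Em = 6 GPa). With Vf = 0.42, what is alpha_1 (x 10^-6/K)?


E1 = Ef*Vf + Em*(1-Vf) = 56.82
alpha_1 = (alpha_f*Ef*Vf + alpha_m*Em*(1-Vf))/E1 = 7.4 x 10^-6/K

7.4 x 10^-6/K


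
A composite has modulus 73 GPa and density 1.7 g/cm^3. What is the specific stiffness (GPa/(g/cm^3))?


Specific stiffness = E/rho = 73/1.7 = 42.9 GPa/(g/cm^3)

42.9 GPa/(g/cm^3)


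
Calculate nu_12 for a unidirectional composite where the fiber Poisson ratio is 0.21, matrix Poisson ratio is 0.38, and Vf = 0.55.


nu_12 = nu_f*Vf + nu_m*(1-Vf) = 0.21*0.55 + 0.38*0.45 = 0.2865

0.2865


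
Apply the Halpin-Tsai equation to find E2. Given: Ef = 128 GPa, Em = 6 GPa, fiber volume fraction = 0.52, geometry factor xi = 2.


eta = (Ef/Em - 1)/(Ef/Em + xi) = (21.3333 - 1)/(21.3333 + 2) = 0.8714
E2 = Em*(1+xi*eta*Vf)/(1-eta*Vf) = 20.92 GPa

20.92 GPa


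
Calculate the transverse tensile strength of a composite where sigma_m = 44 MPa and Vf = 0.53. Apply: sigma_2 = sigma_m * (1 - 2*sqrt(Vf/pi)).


factor = 1 - 2*sqrt(0.53/pi) = 0.1785
sigma_2 = 44 * 0.1785 = 7.86 MPa

7.86 MPa


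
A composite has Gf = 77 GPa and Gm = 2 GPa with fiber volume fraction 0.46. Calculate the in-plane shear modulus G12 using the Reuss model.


1/G12 = Vf/Gf + (1-Vf)/Gm = 0.46/77 + 0.54/2
G12 = 3.62 GPa

3.62 GPa


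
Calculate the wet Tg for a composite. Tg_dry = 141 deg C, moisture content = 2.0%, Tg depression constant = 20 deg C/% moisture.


Tg_wet = Tg_dry - k*moisture = 141 - 20*2.0 = 101.0 deg C

101.0 deg C


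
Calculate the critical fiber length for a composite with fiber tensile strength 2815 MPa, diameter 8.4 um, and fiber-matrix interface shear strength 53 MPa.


Lc = sigma_f * d / (2 * tau_i) = 2815 * 8.4 / (2 * 53) = 223.1 um

223.1 um


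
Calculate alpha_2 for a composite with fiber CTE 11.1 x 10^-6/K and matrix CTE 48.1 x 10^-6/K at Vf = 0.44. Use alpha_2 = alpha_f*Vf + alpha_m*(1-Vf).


alpha_2 = alpha_f*Vf + alpha_m*(1-Vf) = 11.1*0.44 + 48.1*0.56 = 31.8 x 10^-6/K

31.8 x 10^-6/K


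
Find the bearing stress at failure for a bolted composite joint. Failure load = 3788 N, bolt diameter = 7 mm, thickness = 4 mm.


sigma_br = F/(d*h) = 3788/(7*4) = 135.3 MPa

135.3 MPa


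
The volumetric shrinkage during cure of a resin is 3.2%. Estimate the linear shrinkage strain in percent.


Linear shrinkage ≈ vol_shrink/3 = 3.2/3 = 1.067%

1.067%


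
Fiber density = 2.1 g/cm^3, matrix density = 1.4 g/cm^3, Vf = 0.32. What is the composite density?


rho_c = rho_f*Vf + rho_m*(1-Vf) = 2.1*0.32 + 1.4*0.68 = 1.624 g/cm^3

1.624 g/cm^3


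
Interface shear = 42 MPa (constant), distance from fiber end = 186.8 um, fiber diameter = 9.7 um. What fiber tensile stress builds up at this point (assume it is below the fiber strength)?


Force balance: sigma_f * (pi*d^2/4) = tau * (pi*d) * x  ->  sigma_f = 4 * tau * x / d
sigma_f = 4 * 42 * 186.8 / 9.7 = 3235.3 MPa

3235.3 MPa


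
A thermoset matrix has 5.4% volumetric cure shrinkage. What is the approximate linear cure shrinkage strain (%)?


Linear shrinkage ≈ vol_shrink/3 = 5.4/3 = 1.8%

1.8%


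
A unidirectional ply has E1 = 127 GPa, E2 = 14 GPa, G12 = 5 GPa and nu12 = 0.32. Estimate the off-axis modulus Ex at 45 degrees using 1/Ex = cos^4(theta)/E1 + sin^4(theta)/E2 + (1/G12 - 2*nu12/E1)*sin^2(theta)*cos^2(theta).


cos^4(45) = 0.25, sin^4(45) = 0.25, sin^2(45)*cos^2(45) = 0.25
1/G12 - 2*nu12/E1 = 1/5 - 2*0.32/127 = 0.194961 GPa^-1
1/Ex = 0.25/127 + 0.25/14 + 0.194961*0.25 = 0.0685658 GPa^-1
Ex = 14.58 GPa

14.58 GPa


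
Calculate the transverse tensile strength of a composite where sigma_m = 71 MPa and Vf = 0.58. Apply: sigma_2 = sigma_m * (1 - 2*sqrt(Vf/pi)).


factor = 1 - 2*sqrt(0.58/pi) = 0.1407
sigma_2 = 71 * 0.1407 = 9.99 MPa

9.99 MPa


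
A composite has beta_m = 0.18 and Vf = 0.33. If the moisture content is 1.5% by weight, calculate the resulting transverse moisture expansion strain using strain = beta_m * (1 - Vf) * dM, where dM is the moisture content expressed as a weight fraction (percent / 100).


dM = 1.5/100 = 0.015
strain = beta_m * (1-Vf) * dM = 0.18 * 0.67 * 0.015 = 0.001809

0.001809


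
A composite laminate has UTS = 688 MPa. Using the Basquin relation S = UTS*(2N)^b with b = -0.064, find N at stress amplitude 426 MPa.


N = 0.5 * (S/UTS)^(1/b) = 0.5 * (426/688)^(1/-0.064) = 894.8791 cycles

894.8791 cycles


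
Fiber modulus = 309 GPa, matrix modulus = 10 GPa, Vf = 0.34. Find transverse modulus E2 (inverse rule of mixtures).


1/E2 = Vf/Ef + (1-Vf)/Em = 0.34/309 + 0.66/10
E2 = 14.9 GPa

14.9 GPa


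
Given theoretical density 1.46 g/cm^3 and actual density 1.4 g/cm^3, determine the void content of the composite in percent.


Void% = (rho_theo - rho_actual)/rho_theo * 100 = (1.46 - 1.4)/1.46 * 100 = 4.11%

4.11%


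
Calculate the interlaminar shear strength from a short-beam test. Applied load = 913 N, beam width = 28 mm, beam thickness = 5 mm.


ILSS = 3F/(4bh) = 3*913/(4*28*5) = 4.89 MPa

4.89 MPa


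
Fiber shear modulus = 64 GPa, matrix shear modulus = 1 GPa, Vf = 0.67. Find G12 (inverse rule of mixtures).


1/G12 = Vf/Gf + (1-Vf)/Gm = 0.67/64 + 0.33/1
G12 = 2.94 GPa

2.94 GPa


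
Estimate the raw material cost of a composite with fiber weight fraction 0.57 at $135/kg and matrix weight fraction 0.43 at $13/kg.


Cost = cost_f*Wf + cost_m*Wm = 135*0.57 + 13*0.43 = $82.54/kg

$82.54/kg


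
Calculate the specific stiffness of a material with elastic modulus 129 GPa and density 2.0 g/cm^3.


Specific stiffness = E/rho = 129/2.0 = 64.5 GPa/(g/cm^3)

64.5 GPa/(g/cm^3)


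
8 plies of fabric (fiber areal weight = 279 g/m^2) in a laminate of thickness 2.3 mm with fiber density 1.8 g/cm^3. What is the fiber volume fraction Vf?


Vf = n * FAW / (rho_f * h * 1000) = 8 * 279 / (1.8 * 2.3 * 1000) = 0.5391

0.5391


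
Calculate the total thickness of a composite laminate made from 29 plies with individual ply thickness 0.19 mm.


h = n * t_ply = 29 * 0.19 = 5.51 mm

5.51 mm


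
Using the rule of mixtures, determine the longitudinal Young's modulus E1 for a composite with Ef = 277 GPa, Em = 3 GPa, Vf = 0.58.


E1 = Ef*Vf + Em*(1-Vf) = 277*0.58 + 3*0.42 = 161.92 GPa

161.92 GPa


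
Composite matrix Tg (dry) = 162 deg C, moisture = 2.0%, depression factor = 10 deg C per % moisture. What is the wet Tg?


Tg_wet = Tg_dry - k*moisture = 162 - 10*2.0 = 142.0 deg C

142.0 deg C


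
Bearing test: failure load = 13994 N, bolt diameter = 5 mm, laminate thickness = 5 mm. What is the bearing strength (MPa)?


sigma_br = F/(d*h) = 13994/(5*5) = 559.8 MPa

559.8 MPa


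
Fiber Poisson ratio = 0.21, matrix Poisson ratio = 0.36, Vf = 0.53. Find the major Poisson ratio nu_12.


nu_12 = nu_f*Vf + nu_m*(1-Vf) = 0.21*0.53 + 0.36*0.47 = 0.2805

0.2805


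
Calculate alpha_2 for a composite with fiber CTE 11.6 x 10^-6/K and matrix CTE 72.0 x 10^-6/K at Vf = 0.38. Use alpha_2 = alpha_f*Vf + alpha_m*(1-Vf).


alpha_2 = alpha_f*Vf + alpha_m*(1-Vf) = 11.6*0.38 + 72.0*0.62 = 49.0 x 10^-6/K

49.0 x 10^-6/K


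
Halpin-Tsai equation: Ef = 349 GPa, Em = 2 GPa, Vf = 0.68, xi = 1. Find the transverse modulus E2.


eta = (Ef/Em - 1)/(Ef/Em + xi) = (174.5 - 1)/(174.5 + 1) = 0.9886
E2 = Em*(1+xi*eta*Vf)/(1-eta*Vf) = 10.2 GPa

10.2 GPa


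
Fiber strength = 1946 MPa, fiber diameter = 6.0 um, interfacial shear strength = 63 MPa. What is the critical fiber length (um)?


Lc = sigma_f * d / (2 * tau_i) = 1946 * 6.0 / (2 * 63) = 92.7 um

92.7 um


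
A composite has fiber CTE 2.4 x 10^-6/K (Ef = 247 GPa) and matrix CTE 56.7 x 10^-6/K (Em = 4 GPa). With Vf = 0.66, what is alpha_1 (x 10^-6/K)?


E1 = Ef*Vf + Em*(1-Vf) = 164.38
alpha_1 = (alpha_f*Ef*Vf + alpha_m*Em*(1-Vf))/E1 = 2.85 x 10^-6/K

2.85 x 10^-6/K


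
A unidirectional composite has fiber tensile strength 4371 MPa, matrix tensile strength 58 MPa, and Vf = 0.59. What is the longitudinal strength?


sigma_1 = sigma_f*Vf + sigma_m*(1-Vf) = 4371*0.59 + 58*0.41 = 2602.7 MPa

2602.7 MPa


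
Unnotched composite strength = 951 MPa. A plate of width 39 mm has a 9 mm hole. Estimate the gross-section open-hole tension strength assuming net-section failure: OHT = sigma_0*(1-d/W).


OHT = sigma_0*(1-d/W) = 951*(1-9/39) = 731.5 MPa

731.5 MPa


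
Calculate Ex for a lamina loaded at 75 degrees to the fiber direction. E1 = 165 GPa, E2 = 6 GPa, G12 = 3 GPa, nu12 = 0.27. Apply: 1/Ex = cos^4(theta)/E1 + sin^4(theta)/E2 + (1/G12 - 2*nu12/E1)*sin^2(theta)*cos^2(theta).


cos^4(75) = 0.004487, sin^4(75) = 0.870513, sin^2(75)*cos^2(75) = 0.0625
1/G12 - 2*nu12/E1 = 1/3 - 2*0.27/165 = 0.330061 GPa^-1
1/Ex = 0.004487/165 + 0.870513/6 + 0.330061*0.0625 = 0.1657414 GPa^-1
Ex = 6.03 GPa

6.03 GPa


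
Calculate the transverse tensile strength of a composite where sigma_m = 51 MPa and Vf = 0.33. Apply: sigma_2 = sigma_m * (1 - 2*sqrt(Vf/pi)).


factor = 1 - 2*sqrt(0.33/pi) = 0.3518
sigma_2 = 51 * 0.3518 = 17.94 MPa

17.94 MPa


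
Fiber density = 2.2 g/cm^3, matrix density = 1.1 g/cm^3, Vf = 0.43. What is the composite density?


rho_c = rho_f*Vf + rho_m*(1-Vf) = 2.2*0.43 + 1.1*0.57 = 1.573 g/cm^3

1.573 g/cm^3


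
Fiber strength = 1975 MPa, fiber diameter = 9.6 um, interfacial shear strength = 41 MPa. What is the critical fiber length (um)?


Lc = sigma_f * d / (2 * tau_i) = 1975 * 9.6 / (2 * 41) = 231.2 um

231.2 um


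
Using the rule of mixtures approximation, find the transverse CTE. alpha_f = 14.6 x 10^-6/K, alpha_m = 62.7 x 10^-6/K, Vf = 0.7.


alpha_2 = alpha_f*Vf + alpha_m*(1-Vf) = 14.6*0.7 + 62.7*0.3 = 29.0 x 10^-6/K

29.0 x 10^-6/K


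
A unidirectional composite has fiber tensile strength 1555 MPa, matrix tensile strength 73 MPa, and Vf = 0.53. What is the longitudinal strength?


sigma_1 = sigma_f*Vf + sigma_m*(1-Vf) = 1555*0.53 + 73*0.47 = 858.5 MPa

858.5 MPa


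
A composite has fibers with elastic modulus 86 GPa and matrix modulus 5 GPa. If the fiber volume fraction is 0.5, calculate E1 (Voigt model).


E1 = Ef*Vf + Em*(1-Vf) = 86*0.5 + 5*0.5 = 45.5 GPa

45.5 GPa


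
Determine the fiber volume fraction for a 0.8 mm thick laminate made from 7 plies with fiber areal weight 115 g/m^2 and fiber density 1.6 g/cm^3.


Vf = n * FAW / (rho_f * h * 1000) = 7 * 115 / (1.6 * 0.8 * 1000) = 0.6289

0.6289


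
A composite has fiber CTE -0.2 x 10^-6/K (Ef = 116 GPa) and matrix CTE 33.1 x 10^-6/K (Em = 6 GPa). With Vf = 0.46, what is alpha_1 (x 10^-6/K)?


E1 = Ef*Vf + Em*(1-Vf) = 56.6
alpha_1 = (alpha_f*Ef*Vf + alpha_m*Em*(1-Vf))/E1 = 1.71 x 10^-6/K

1.71 x 10^-6/K


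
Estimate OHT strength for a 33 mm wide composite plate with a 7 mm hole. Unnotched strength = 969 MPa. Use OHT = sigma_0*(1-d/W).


OHT = sigma_0*(1-d/W) = 969*(1-7/33) = 763.5 MPa

763.5 MPa


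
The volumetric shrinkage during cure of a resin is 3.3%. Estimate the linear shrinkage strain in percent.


Linear shrinkage ≈ vol_shrink/3 = 3.3/3 = 1.1%

1.1%


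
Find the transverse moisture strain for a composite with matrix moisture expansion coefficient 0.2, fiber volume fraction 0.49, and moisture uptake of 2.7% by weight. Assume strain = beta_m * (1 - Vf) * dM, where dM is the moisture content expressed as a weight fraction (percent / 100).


dM = 2.7/100 = 0.027
strain = beta_m * (1-Vf) * dM = 0.2 * 0.51 * 0.027 = 0.002754

0.002754


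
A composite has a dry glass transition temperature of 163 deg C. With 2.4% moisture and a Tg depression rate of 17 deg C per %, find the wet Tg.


Tg_wet = Tg_dry - k*moisture = 163 - 17*2.4 = 122.2 deg C

122.2 deg C


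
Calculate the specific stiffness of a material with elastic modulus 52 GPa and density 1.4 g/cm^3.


Specific stiffness = E/rho = 52/1.4 = 37.1 GPa/(g/cm^3)

37.1 GPa/(g/cm^3)


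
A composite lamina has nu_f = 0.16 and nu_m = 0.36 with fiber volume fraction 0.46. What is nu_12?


nu_12 = nu_f*Vf + nu_m*(1-Vf) = 0.16*0.46 + 0.36*0.54 = 0.268

0.268


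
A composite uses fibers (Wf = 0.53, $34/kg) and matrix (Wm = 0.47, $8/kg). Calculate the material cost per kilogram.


Cost = cost_f*Wf + cost_m*Wm = 34*0.53 + 8*0.47 = $21.78/kg

$21.78/kg


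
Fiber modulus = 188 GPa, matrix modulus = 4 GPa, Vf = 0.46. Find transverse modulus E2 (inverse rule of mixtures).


1/E2 = Vf/Ef + (1-Vf)/Em = 0.46/188 + 0.54/4
E2 = 7.28 GPa

7.28 GPa
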